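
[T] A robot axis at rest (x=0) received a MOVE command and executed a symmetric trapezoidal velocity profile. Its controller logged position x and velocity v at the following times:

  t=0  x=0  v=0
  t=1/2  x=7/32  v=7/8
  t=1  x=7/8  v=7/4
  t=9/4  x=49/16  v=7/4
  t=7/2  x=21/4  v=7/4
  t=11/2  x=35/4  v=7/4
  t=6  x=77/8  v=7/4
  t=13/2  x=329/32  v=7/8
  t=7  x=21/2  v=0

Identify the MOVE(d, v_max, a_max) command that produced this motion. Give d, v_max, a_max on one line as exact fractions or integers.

d=21/2 v_max=7/4 a_max=7/4

final state: t=7, x=21/2, v=0 → d = 21/2
a_max = (7/8−0)/(1/2−0) = 7/4
max v = 7/4 over t∈[1,6] → v_max = 7/4
check: 7/4·(1+5) = 21/2 ✓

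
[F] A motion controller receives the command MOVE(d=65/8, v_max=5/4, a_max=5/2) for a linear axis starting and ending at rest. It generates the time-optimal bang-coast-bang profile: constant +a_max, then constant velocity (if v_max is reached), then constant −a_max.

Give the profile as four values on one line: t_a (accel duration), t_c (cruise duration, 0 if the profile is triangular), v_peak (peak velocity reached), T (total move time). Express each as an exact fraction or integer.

t_a=1/2 t_c=6 v_peak=5/4 T=7

v_max²/a_max = (5/4)²/(5/2) = 5/8
65/8 ≥ 5/8 ⇒ cruise phase
t_a = (5/4)/(5/2) = 1/2; v_peak = 5/4
d_cruise = 65/8 − 5/8 = 15/2; t_c = (15/2)/(5/4) = 6
T = 2·1/2 + 6 = 7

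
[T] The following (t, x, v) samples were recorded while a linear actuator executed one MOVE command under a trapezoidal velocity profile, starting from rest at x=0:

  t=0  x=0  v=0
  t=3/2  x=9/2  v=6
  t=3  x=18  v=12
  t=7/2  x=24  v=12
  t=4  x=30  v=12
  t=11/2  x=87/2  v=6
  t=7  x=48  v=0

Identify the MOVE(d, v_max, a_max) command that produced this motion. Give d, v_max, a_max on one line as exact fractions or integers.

final state: t=7, x=48, v=0 → d = 48
a_max = (6−0)/(3/2−0) = 4
max v = 12 over t∈[3,4] → v_max = 12
check: 12·(3+1) = 48 ✓

d=48 v_max=12 a_max=4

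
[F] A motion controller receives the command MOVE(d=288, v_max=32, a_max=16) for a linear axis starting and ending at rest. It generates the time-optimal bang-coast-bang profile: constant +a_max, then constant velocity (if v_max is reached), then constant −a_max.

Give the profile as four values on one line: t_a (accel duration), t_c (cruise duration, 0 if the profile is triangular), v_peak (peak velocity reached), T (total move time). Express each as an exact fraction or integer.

v_max²/a_max = 32²/16 = 64
288 ≥ 64 so v_max reached
t_a = 32/16 = 2; v_peak = 32
d_cruise = 288 − 64 = 224; t_c = 224/32 = 7
T = 2·2 + 7 = 11

t_a=2 t_c=7 v_peak=32 T=11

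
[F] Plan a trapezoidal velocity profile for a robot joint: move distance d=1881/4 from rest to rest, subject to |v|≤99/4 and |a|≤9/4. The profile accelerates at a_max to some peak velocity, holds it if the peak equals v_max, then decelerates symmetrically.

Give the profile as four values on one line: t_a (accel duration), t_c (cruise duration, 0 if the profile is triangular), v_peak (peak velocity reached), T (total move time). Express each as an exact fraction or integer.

t_a=11 t_c=8 v_peak=99/4 T=30

(v_max)²/a_max = (99/4)²/(9/4) = 1089/4
1881/4 ≥ 1089/4 ⇒ cruise phase
t_a = (99/4)/(9/4) = 11; v_peak = 99/4
d_cruise = 1881/4 − 1089/4 = 198; t_c = 198/(99/4) = 8
T = 2·11 + 8 = 30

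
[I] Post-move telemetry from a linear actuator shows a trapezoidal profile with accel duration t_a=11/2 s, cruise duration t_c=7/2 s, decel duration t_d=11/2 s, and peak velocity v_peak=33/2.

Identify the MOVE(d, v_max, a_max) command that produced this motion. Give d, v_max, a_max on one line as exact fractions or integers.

d=297/2 v_max=33/2 a_max=3

a_max = (33/2)/(11/2) = 3
d_a = ½·33/2·11/2 = 363/8; d_c = 33/2·7/2 = 231/4
d = 2·363/8 + 231/4 = 297/2
t_c = 7/2 > 0 so v_max = 33/2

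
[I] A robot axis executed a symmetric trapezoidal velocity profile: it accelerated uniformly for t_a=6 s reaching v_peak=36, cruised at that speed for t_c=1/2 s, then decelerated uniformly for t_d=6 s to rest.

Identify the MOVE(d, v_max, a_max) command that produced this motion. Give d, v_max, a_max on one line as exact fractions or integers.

d=234 v_max=36 a_max=6

a_max = 36/6 = 6
d_a = ½·36·6 = 108; d_c = 36·1/2 = 18
d = 2·108 + 18 = 234
t_c = 1/2 > 0 ⇒ limit active, v_max = 36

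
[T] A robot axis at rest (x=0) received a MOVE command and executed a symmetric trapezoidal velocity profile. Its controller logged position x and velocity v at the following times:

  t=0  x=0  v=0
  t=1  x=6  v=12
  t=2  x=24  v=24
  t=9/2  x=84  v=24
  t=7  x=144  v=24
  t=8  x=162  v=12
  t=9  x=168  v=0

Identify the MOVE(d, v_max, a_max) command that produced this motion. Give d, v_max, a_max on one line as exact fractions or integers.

final state: t=9, x=168, v=0 → d = 168
a_max = (12−0)/(1−0) = 12
max v = 24 over t∈[2,7] → v_max = 24
check: 24·(2+5) = 168 ✓

d=168 v_max=24 a_max=12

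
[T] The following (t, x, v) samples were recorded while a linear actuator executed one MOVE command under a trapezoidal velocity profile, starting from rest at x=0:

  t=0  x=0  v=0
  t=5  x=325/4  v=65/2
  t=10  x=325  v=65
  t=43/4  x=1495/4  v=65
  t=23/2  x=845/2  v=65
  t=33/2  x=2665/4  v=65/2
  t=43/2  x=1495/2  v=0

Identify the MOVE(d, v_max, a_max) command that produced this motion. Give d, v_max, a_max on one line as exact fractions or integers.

d=1495/2 v_max=65 a_max=13/2

final state: t=43/2, x=1495/2, v=0 → d = 1495/2
a_max = (65/2−0)/(5−0) = 13/2
max v = 65 over t∈[10,23/2] → v_max = 65
check: 65·(10+3/2) = 1495/2 ✓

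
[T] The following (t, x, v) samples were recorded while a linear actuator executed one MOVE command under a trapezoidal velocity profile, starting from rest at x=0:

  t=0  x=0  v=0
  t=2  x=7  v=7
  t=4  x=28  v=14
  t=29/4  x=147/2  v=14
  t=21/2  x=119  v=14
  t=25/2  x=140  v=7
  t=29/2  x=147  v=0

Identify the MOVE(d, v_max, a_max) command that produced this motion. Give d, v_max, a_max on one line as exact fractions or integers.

final state: t=29/2, x=147, v=0 → d = 147
a_max = (7−0)/(2−0) = 7/2
max v = 14 over t∈[4,21/2] → v_max = 14
check: 14·(4+13/2) = 147 ✓

d=147 v_max=14 a_max=7/2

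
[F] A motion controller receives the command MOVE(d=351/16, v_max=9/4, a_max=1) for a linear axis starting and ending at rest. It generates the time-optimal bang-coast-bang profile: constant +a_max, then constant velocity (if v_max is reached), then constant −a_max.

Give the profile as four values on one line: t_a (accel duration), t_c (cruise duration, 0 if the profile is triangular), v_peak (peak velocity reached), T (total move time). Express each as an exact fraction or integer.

v_max²/a_max = (9/4)²/1 = 81/16
351/16 ≥ 81/16 so v_max reached
t_a = (9/4)/1 = 9/4; v_peak = 9/4
d_cruise = 351/16 − 81/16 = 135/8; t_c = (135/8)/(9/4) = 15/2
T = 2·9/4 + 15/2 = 12

t_a=9/4 t_c=15/2 v_peak=9/4 T=12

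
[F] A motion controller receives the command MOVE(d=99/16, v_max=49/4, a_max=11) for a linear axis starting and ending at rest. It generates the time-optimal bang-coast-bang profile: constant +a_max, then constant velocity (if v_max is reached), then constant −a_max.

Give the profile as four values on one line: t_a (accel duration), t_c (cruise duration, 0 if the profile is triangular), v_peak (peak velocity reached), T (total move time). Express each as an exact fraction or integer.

t_a=3/4 t_c=0 v_peak=33/4 T=3/2

v_max²/a_max = (49/4)²/11 = 2401/176
99/16 < 2401/176 so t_c = 0
v_peak = √(99/16·11) = √(1089/16) = 33/4
t_a = (33/4)/11 = 3/4; t_c = 0
T = 2·3/4 = 3/2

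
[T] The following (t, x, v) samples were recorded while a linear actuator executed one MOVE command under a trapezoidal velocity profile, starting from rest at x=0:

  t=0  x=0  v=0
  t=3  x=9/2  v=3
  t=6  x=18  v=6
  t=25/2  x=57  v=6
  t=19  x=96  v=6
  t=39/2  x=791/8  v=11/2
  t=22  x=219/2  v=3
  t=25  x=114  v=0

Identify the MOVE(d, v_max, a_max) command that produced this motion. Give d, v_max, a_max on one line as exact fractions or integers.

final state: t=25, x=114, v=0 → d = 114
a_max = (3−0)/(3−0) = 1
max v = 6 over t∈[6,19] → v_max = 6
check: 6·(6+13) = 114 ✓

d=114 v_max=6 a_max=1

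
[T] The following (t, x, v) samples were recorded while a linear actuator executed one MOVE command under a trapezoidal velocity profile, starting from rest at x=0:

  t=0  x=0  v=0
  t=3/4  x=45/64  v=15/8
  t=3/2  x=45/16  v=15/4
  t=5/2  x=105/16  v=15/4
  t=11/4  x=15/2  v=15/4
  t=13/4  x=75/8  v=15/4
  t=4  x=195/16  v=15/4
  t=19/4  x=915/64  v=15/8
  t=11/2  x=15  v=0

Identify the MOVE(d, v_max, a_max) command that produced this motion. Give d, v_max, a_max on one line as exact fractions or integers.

d=15 v_max=15/4 a_max=5/2

final state: t=11/2, x=15, v=0 → d = 15
a_max = (15/8−0)/(3/4−0) = 5/2
max v = 15/4 over t∈[3/2,4] → v_max = 15/4
check: 15/4·(3/2+5/2) = 15 ✓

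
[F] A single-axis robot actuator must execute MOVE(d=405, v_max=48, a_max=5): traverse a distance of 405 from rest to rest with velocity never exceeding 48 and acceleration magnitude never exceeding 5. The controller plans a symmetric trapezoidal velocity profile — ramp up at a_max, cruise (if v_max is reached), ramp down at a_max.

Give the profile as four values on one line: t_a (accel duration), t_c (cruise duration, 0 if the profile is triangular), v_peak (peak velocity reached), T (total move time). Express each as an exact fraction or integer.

vₘ²/aₘ = 48²/5 = 2304/5
405 < 2304/5 so t_c = 0
v_peak = √(405·5) = √2025 = 45
t_a = 45/5 = 9; t_c = 0
T = 2·9 = 18

t_a=9 t_c=0 v_peak=45 T=18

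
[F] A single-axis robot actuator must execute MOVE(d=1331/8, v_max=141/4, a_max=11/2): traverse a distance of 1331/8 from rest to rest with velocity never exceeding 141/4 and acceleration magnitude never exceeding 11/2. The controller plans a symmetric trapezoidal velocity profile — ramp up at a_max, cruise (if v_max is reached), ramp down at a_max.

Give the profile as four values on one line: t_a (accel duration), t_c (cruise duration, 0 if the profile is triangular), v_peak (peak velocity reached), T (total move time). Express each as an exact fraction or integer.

vₘ²/aₘ = (141/4)²/(11/2) = 19881/88
1331/8 < 19881/88 → triangular
v_peak = √(1331/8·11/2) = √(14641/16) = 121/4
t_a = (121/4)/(11/2) = 11/2; t_c = 0
T = 2·11/2 = 11

t_a=11/2 t_c=0 v_peak=121/4 T=11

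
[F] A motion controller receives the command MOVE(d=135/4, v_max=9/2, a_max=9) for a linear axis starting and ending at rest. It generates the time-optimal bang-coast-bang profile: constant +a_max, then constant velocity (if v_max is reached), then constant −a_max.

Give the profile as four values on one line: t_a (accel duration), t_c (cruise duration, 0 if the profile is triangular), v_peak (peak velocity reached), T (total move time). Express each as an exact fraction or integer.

(v_max)²/a_max = (9/2)²/9 = 9/4
135/4 ≥ 9/4 → trapezoidal
t_a = (9/2)/9 = 1/2; v_peak = 9/2
d_cruise = 135/4 − 9/4 = 63/2; t_c = (63/2)/(9/2) = 7
T = 2·1/2 + 7 = 8

t_a=1/2 t_c=7 v_peak=9/2 T=8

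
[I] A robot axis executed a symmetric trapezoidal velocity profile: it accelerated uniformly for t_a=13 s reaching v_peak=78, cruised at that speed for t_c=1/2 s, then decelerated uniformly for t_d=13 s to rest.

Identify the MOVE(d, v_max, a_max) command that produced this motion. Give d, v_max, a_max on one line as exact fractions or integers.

a_max = 78/13 = 6
d_a = ½·78·13 = 507; d_c = 78·1/2 = 39
d = 2·507 + 39 = 1053
t_c = 1/2 > 0 ⇒ limit active, v_max = 78

d=1053 v_max=78 a_max=6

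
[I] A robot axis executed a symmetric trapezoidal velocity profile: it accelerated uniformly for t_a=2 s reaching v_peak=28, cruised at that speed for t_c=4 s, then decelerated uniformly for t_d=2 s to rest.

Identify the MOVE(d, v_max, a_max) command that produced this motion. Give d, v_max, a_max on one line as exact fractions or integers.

d=168 v_max=28 a_max=14

a_max = 28/2 = 14
d_a = ½·28·2 = 28; d_c = 28·4 = 112
d = 2·28 + 112 = 168
t_c = 4 > 0 so v_max = 28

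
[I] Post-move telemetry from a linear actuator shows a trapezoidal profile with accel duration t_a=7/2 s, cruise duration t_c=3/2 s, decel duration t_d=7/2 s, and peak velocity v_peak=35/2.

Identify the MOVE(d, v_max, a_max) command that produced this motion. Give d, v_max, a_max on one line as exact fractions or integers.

d=175/2 v_max=35/2 a_max=5

a_max = (35/2)/(7/2) = 5
d_a = ½·35/2·7/2 = 245/8; d_c = 35/2·3/2 = 105/4
d = 2·245/8 + 105/4 = 175/2
t_c = 3/2 > 0 so v_max = 35/2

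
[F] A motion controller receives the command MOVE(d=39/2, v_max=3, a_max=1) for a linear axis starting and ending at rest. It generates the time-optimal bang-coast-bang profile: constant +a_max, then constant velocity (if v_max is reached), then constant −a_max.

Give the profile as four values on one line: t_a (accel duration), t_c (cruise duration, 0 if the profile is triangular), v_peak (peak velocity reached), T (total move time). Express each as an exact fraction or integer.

t_a=3 t_c=7/2 v_peak=3 T=19/2

(v_max)²/a_max = 3²/1 = 9
39/2 ≥ 9 ⇒ cruise phase
t_a = 3/1 = 3; v_peak = 3
d_cruise = 39/2 − 9 = 21/2; t_c = (21/2)/3 = 7/2
T = 2·3 + 7/2 = 19/2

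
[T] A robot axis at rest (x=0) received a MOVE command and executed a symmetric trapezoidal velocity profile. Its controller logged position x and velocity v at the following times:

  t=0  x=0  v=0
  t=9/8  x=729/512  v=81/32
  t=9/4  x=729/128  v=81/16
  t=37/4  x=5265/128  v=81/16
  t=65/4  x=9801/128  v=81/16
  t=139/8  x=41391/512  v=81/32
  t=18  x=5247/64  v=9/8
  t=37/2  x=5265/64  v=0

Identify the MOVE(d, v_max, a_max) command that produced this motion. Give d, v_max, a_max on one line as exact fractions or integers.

final state: t=37/2, x=5265/64, v=0 → d = 5265/64
a_max = (81/32−0)/(9/8−0) = 9/4
max v = 81/16 over t∈[9/4,65/4] → v_max = 81/16
check: 81/16·(9/4+14) = 5265/64 ✓

d=5265/64 v_max=81/16 a_max=9/4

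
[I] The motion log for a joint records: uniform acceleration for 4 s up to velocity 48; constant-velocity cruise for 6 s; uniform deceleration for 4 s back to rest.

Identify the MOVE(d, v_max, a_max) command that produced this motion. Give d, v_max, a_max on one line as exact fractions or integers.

d=480 v_max=48 a_max=12

a_max = 48/4 = 12
d_a = ½·48·4 = 96; d_c = 48·6 = 288
d = 2·96 + 288 = 480
t_c = 6 > 0 ⇒ limit active, v_max = 48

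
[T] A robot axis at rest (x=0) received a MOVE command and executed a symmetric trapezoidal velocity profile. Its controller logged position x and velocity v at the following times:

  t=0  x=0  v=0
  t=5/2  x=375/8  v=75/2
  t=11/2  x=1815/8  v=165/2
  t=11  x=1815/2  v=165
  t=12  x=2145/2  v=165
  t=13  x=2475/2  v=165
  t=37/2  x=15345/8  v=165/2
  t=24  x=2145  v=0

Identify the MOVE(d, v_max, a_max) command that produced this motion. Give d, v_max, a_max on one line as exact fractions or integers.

final state: t=24, x=2145, v=0 → d = 2145
a_max = (75/2−0)/(5/2−0) = 15
max v = 165 over t∈[11,13] → v_max = 165
check: 165·(11+2) = 2145 ✓

d=2145 v_max=165 a_max=15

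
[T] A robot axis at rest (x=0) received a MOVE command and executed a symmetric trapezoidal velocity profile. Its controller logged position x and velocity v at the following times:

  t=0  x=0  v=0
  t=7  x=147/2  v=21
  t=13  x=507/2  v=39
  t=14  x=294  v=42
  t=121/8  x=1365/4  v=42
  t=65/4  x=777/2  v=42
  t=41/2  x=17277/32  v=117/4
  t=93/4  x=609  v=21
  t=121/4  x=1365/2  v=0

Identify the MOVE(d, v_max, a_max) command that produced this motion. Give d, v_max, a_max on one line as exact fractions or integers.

d=1365/2 v_max=42 a_max=3

final state: t=121/4, x=1365/2, v=0 → d = 1365/2
a_max = (21−0)/(7−0) = 3
max v = 42 over t∈[14,65/4] → v_max = 42
check: 42·(14+9/4) = 1365/2 ✓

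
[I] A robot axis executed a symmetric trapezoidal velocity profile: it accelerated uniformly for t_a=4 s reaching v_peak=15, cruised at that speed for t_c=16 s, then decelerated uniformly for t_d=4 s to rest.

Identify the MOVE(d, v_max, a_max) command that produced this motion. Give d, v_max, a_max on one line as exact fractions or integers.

d=300 v_max=15 a_max=15/4

a_max = 15/4
d_a = ½·15·4 = 30; d_c = 15·16 = 240
d = 2·30 + 240 = 300
t_c = 16 > 0 ⇒ limit active, v_max = 15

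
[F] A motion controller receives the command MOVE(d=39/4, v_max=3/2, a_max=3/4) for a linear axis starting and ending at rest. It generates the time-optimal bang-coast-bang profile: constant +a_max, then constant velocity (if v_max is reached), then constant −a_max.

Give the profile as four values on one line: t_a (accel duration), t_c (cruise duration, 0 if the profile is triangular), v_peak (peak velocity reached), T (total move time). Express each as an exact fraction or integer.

t_a=2 t_c=9/2 v_peak=3/2 T=17/2

(v_max)²/a_max = (3/2)²/(3/4) = 3
39/4 ≥ 3 → trapezoidal
t_a = (3/2)/(3/4) = 2; v_peak = 3/2
d_cruise = 39/4 − 3 = 27/4; t_c = (27/4)/(3/2) = 9/2
T = 2·2 + 9/2 = 17/2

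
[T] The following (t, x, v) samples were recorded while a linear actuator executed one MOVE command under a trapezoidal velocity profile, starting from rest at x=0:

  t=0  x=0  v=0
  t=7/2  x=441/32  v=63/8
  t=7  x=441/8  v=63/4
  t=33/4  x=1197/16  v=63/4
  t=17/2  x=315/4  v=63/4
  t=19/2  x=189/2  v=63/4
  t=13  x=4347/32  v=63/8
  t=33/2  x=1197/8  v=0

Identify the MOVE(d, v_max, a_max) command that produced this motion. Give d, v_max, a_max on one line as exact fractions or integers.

d=1197/8 v_max=63/4 a_max=9/4

final state: t=33/2, x=1197/8, v=0 → d = 1197/8
a_max = (63/8−0)/(7/2−0) = 9/4
max v = 63/4 over t∈[7,19/2] → v_max = 63/4
check: 63/4·(7+5/2) = 1197/8 ✓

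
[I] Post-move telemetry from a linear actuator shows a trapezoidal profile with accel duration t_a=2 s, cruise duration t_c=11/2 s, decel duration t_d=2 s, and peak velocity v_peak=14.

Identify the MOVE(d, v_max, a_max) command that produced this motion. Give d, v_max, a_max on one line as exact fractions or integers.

a_max = 14/2 = 7
d_a = ½·14·2 = 14; d_c = 14·11/2 = 77
d = 2·14 + 77 = 105
t_c = 11/2 > 0 so v_max = 14

d=105 v_max=14 a_max=7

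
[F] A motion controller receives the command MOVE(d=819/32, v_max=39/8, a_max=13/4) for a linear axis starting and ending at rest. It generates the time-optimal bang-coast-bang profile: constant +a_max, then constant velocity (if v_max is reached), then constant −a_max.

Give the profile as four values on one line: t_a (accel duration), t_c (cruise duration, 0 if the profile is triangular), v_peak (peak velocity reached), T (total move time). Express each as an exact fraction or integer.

t_a=3/2 t_c=15/4 v_peak=39/8 T=27/4

vₘ²/aₘ = (39/8)²/(13/4) = 117/16
819/32 ≥ 117/16 → trapezoidal
t_a = (39/8)/(13/4) = 3/2; v_peak = 39/8
d_cruise = 819/32 − 117/16 = 585/32; t_c = (585/32)/(39/8) = 15/4
T = 2·3/2 + 15/4 = 27/4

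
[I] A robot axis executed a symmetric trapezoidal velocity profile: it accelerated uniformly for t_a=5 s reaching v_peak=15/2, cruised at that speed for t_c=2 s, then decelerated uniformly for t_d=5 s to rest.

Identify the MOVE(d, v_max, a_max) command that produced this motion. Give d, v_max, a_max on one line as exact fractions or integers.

d=105/2 v_max=15/2 a_max=3/2

a_max = (15/2)/5 = 3/2
d_a = ½·15/2·5 = 75/4; d_c = 15/2·2 = 15
d = 2·75/4 + 15 = 105/2
t_c = 2 > 0 ⇒ limit active, v_max = 15/2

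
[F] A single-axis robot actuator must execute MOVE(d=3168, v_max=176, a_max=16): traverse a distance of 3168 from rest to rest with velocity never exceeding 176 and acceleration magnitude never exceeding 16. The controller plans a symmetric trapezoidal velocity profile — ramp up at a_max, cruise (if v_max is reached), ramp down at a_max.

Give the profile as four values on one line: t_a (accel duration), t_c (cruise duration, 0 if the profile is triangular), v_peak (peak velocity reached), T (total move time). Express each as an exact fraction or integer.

vₘ²/aₘ = 176²/16 = 1936
3168 ≥ 1936 ⇒ cruise phase
t_a = 176/16 = 11; v_peak = 176
d_cruise = 3168 − 1936 = 1232; t_c = 1232/176 = 7
T = 2·11 + 7 = 29

t_a=11 t_c=7 v_peak=176 T=29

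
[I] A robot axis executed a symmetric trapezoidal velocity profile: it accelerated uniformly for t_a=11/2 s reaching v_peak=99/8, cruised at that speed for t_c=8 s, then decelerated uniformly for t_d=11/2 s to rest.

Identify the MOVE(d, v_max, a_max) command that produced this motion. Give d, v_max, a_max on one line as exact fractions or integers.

a_max = (99/8)/(11/2) = 9/4
d_a = ½·99/8·11/2 = 1089/32; d_c = 99/8·8 = 99
d = 2·1089/32 + 99 = 2673/16
t_c = 8 > 0 so v_max = 99/8

d=2673/16 v_max=99/8 a_max=9/4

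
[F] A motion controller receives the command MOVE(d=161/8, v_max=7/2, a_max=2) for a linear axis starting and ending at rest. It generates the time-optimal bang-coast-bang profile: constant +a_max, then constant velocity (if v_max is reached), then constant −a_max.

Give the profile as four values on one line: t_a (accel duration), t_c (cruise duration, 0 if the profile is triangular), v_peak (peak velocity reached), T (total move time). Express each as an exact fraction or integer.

t_a=7/4 t_c=4 v_peak=7/2 T=15/2

v_max²/a_max = (7/2)²/2 = 49/8
161/8 ≥ 49/8 → trapezoidal
t_a = (7/2)/2 = 7/4; v_peak = 7/2
d_cruise = 161/8 − 49/8 = 14; t_c = 14/(7/2) = 4
T = 2·7/4 + 4 = 15/2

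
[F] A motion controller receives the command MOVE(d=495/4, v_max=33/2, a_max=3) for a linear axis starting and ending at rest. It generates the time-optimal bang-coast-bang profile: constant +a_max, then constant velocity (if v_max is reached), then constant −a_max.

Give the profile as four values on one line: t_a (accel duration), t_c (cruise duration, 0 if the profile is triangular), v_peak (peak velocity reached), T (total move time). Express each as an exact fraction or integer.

(v_max)²/a_max = (33/2)²/3 = 363/4
495/4 ≥ 363/4 ⇒ cruise phase
t_a = (33/2)/3 = 11/2; v_peak = 33/2
d_cruise = 495/4 − 363/4 = 33; t_c = 33/(33/2) = 2
T = 2·11/2 + 2 = 13

t_a=11/2 t_c=2 v_peak=33/2 T=13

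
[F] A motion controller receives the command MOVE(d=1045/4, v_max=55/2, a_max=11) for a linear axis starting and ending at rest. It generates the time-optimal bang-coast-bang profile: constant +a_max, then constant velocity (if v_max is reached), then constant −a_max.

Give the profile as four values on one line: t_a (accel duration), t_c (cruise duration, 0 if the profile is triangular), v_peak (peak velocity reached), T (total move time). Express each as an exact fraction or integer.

v_max²/a_max = (55/2)²/11 = 275/4
1045/4 ≥ 275/4 → trapezoidal
t_a = (55/2)/11 = 5/2; v_peak = 55/2
d_cruise = 1045/4 − 275/4 = 385/2; t_c = (385/2)/(55/2) = 7
T = 2·5/2 + 7 = 12

t_a=5/2 t_c=7 v_peak=55/2 T=12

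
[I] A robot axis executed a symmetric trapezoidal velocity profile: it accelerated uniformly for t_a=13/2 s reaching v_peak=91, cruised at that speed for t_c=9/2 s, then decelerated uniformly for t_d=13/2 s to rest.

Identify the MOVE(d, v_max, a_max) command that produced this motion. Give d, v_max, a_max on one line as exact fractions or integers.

a_max = 91/(13/2) = 14
d_a = ½·91·13/2 = 1183/4; d_c = 91·9/2 = 819/2
d = 2·1183/4 + 819/2 = 1001
t_c = 9/2 > 0 so v_max = 91

d=1001 v_max=91 a_max=14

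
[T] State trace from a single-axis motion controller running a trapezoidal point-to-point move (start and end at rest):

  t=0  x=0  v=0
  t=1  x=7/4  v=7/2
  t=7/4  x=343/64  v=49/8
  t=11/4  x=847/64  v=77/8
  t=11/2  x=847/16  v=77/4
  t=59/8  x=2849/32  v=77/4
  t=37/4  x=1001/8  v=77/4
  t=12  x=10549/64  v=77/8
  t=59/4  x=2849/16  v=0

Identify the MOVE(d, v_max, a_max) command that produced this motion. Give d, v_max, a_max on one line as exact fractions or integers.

final state: t=59/4, x=2849/16, v=0 → d = 2849/16
a_max = (7/2−0)/(1−0) = 7/2
max v = 77/4 over t∈[11/2,37/4] → v_max = 77/4
check: 77/4·(11/2+15/4) = 2849/16 ✓

d=2849/16 v_max=77/4 a_max=7/2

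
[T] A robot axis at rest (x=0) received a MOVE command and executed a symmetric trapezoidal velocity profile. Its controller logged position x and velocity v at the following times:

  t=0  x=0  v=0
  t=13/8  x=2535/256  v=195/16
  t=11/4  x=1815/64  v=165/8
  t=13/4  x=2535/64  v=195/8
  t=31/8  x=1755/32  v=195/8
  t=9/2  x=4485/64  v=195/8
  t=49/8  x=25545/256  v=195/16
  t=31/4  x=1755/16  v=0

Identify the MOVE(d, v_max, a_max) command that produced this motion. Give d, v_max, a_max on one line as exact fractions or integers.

final state: t=31/4, x=1755/16, v=0 → d = 1755/16
a_max = (195/16−0)/(13/8−0) = 15/2
max v = 195/8 over t∈[13/4,9/2] → v_max = 195/8
check: 195/8·(13/4+5/4) = 1755/16 ✓

d=1755/16 v_max=195/8 a_max=15/2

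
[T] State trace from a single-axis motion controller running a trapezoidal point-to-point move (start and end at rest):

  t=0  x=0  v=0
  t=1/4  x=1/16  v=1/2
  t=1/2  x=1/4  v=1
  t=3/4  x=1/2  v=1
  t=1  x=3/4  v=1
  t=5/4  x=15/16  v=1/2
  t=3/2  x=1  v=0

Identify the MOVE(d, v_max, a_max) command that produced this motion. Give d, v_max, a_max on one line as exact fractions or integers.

d=1 v_max=1 a_max=2

final state: t=3/2, x=1, v=0 → d = 1
a_max = (1/2−0)/(1/4−0) = 2
max v = 1 over t∈[1/2,1] → v_max = 1
check: 1·(1/2+1/2) = 1 ✓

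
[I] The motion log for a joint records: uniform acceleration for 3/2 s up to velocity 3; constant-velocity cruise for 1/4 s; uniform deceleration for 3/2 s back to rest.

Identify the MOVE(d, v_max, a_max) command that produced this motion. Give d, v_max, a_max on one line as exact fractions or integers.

d=21/4 v_max=3 a_max=2

a_max = 3/(3/2) = 2
d_a = ½·3·3/2 = 9/4; d_c = 3·1/4 = 3/4
d = 2·9/4 + 3/4 = 21/4
t_c = 1/4 > 0 so v_max = 3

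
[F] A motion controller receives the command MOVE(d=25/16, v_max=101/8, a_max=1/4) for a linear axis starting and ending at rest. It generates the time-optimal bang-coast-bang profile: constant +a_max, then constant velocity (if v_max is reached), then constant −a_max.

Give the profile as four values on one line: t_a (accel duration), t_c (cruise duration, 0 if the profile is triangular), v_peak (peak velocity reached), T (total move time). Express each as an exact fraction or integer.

t_a=5/2 t_c=0 v_peak=5/8 T=5

vₘ²/aₘ = (101/8)²/(1/4) = 10201/16
25/16 < 10201/16 ⇒ no cruise
v_peak = √(25/16·1/4) = √(25/64) = 5/8
t_a = (5/8)/(1/4) = 5/2; t_c = 0
T = 2·5/2 = 5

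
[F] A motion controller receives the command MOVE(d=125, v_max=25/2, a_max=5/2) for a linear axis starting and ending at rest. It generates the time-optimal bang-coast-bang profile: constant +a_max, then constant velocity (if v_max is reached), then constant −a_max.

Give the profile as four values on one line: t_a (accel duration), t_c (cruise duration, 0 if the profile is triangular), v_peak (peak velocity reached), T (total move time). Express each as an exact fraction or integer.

v_max²/a_max = (25/2)²/(5/2) = 125/2
125 ≥ 125/2 ⇒ cruise phase
t_a = (25/2)/(5/2) = 5; v_peak = 25/2
d_cruise = 125 − 125/2 = 125/2; t_c = (125/2)/(25/2) = 5
T = 2·5 + 5 = 15

t_a=5 t_c=5 v_peak=25/2 T=15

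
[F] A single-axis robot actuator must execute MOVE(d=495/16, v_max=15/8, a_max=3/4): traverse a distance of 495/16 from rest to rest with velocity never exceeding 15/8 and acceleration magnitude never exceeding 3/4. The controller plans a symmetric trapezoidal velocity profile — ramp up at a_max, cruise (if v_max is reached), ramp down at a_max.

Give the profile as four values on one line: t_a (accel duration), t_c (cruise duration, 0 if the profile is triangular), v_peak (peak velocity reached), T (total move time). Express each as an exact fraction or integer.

(v_max)²/a_max = (15/8)²/(3/4) = 75/16
495/16 ≥ 75/16 so v_max reached
t_a = (15/8)/(3/4) = 5/2; v_peak = 15/8
d_cruise = 495/16 − 75/16 = 105/4; t_c = (105/4)/(15/8) = 14
T = 2·5/2 + 14 = 19

t_a=5/2 t_c=14 v_peak=15/8 T=19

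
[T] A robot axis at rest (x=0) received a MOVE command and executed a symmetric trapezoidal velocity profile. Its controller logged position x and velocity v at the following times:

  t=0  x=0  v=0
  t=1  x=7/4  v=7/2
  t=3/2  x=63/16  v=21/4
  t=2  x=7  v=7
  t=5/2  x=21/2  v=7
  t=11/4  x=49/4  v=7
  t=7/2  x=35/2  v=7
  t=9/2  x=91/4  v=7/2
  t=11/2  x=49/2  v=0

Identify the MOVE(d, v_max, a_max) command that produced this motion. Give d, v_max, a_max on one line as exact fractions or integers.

d=49/2 v_max=7 a_max=7/2

final state: t=11/2, x=49/2, v=0 → d = 49/2
a_max = (7/2−0)/(1−0) = 7/2
max v = 7 over t∈[2,7/2] → v_max = 7
check: 7·(2+3/2) = 49/2 ✓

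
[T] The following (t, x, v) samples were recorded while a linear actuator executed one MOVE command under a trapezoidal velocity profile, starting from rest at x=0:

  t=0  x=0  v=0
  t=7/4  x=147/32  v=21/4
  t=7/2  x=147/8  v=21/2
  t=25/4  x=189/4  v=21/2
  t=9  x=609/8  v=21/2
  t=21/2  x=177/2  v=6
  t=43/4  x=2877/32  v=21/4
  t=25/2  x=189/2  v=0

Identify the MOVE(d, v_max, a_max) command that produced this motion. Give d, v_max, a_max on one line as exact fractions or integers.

d=189/2 v_max=21/2 a_max=3

final state: t=25/2, x=189/2, v=0 → d = 189/2
a_max = (21/4−0)/(7/4−0) = 3
max v = 21/2 over t∈[7/2,9] → v_max = 21/2
check: 21/2·(7/2+11/2) = 189/2 ✓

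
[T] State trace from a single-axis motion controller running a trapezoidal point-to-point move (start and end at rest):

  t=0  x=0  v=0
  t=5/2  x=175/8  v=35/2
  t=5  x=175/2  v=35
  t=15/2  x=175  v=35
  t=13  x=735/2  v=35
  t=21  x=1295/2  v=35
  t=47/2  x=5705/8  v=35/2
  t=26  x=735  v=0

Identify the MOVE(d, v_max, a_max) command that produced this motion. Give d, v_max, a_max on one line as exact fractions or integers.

d=735 v_max=35 a_max=7

final state: t=26, x=735, v=0 → d = 735
a_max = (35/2−0)/(5/2−0) = 7
max v = 35 over t∈[5,21] → v_max = 35
check: 35·(5+16) = 735 ✓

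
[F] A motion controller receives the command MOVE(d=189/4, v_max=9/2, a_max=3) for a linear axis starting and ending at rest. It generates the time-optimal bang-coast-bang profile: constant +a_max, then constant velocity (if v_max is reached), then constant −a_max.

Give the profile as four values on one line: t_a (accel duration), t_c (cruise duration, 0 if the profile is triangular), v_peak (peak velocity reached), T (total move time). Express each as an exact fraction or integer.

vₘ²/aₘ = (9/2)²/3 = 27/4
189/4 ≥ 27/4 ⇒ cruise phase
t_a = (9/2)/3 = 3/2; v_peak = 9/2
d_cruise = 189/4 − 27/4 = 81/2; t_c = (81/2)/(9/2) = 9
T = 2·3/2 + 9 = 12

t_a=3/2 t_c=9 v_peak=9/2 T=12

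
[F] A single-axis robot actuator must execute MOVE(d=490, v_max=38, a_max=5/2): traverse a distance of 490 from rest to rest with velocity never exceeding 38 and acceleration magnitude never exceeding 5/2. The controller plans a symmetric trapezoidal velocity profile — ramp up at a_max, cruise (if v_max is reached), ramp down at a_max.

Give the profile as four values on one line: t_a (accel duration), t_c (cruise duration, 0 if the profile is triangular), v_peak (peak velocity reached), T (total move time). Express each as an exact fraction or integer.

vₘ²/aₘ = 38²/(5/2) = 2888/5
490 < 2888/5 → triangular
v_peak = √(490·5/2) = √1225 = 35
t_a = 35/(5/2) = 14; t_c = 0
T = 2·14 = 28

t_a=14 t_c=0 v_peak=35 T=28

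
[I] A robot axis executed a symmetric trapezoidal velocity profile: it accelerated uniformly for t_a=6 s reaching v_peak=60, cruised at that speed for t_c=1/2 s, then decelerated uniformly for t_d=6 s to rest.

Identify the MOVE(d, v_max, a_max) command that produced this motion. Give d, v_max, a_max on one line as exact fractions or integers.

a_max = 60/6 = 10
d_a = ½·60·6 = 180; d_c = 60·1/2 = 30
d = 2·180 + 30 = 390
t_c = 1/2 > 0 → v_max = v_peak = 60

d=390 v_max=60 a_max=10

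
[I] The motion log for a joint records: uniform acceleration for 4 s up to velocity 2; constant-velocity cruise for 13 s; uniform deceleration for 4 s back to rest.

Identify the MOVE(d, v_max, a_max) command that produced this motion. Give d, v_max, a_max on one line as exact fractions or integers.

d=34 v_max=2 a_max=1/2

a_max = 2/4 = 1/2
d_a = ½·2·4 = 4; d_c = 2·13 = 26
d = 2·4 + 26 = 34
t_c = 13 > 0 → v_max = v_peak = 2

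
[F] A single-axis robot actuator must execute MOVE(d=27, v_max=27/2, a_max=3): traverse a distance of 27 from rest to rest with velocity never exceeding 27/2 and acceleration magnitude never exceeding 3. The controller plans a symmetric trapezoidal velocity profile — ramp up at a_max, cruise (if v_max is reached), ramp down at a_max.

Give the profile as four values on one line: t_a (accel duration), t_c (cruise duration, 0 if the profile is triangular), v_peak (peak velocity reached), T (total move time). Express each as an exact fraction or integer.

t_a=3 t_c=0 v_peak=9 T=6

(v_max)²/a_max = (27/2)²/3 = 243/4
27 < 243/4 ⇒ no cruise
v_peak = √(27·3) = √81 = 9
t_a = 9/3 = 3; t_c = 0
T = 2·3 = 6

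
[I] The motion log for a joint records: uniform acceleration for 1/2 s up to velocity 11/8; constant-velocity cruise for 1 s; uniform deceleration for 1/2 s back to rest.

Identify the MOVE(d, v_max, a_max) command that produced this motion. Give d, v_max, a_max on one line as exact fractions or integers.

a_max = (11/8)/(1/2) = 11/4
d_a = ½·11/8·1/2 = 11/32; d_c = 11/8·1 = 11/8
d = 2·11/32 + 11/8 = 33/16
t_c = 1 > 0 → v_max = v_peak = 11/8

d=33/16 v_max=11/8 a_max=11/4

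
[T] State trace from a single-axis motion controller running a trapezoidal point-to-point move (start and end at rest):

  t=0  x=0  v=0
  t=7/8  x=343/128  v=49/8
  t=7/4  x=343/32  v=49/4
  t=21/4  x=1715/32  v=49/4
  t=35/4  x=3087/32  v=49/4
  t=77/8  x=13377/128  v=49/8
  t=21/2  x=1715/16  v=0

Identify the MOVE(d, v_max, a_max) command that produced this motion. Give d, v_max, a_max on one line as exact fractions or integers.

final state: t=21/2, x=1715/16, v=0 → d = 1715/16
a_max = (49/8−0)/(7/8−0) = 7
max v = 49/4 over t∈[7/4,35/4] → v_max = 49/4
check: 49/4·(7/4+7) = 1715/16 ✓

d=1715/16 v_max=49/4 a_max=7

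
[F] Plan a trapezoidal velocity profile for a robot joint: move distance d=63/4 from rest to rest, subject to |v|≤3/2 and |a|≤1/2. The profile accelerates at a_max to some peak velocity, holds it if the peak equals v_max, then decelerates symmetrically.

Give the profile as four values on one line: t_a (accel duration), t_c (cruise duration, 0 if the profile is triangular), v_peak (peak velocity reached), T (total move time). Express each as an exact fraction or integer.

vₘ²/aₘ = (3/2)²/(1/2) = 9/2
63/4 ≥ 9/2 ⇒ cruise phase
t_a = (3/2)/(1/2) = 3; v_peak = 3/2
d_cruise = 63/4 − 9/2 = 45/4; t_c = (45/4)/(3/2) = 15/2
T = 2·3 + 15/2 = 27/2

t_a=3 t_c=15/2 v_peak=3/2 T=27/2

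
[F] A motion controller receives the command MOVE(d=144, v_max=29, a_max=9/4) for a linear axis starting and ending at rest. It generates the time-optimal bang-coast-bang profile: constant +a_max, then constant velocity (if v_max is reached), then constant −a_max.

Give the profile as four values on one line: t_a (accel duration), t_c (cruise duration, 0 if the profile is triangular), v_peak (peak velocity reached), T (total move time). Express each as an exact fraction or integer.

t_a=8 t_c=0 v_peak=18 T=16

vₘ²/aₘ = 29²/(9/4) = 3364/9
144 < 3364/9 ⇒ no cruise
v_peak = √(144·9/4) = √324 = 18
t_a = 18/(9/4) = 8; t_c = 0
T = 2·8 = 16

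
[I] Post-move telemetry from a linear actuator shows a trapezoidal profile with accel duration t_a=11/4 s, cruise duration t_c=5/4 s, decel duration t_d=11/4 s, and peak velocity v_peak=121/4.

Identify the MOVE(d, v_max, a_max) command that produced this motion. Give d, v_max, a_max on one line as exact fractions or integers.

a_max = (121/4)/(11/4) = 11
d_a = ½·121/4·11/4 = 1331/32; d_c = 121/4·5/4 = 605/16
d = 2·1331/32 + 605/16 = 121
t_c = 5/4 > 0 ⇒ limit active, v_max = 121/4

d=121 v_max=121/4 a_max=11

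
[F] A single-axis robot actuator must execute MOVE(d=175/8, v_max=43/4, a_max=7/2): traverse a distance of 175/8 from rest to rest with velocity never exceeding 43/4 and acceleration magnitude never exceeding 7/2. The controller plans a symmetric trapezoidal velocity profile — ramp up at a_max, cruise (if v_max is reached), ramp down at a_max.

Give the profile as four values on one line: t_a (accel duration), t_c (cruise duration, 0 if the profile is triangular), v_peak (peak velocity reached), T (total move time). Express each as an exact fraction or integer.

vₘ²/aₘ = (43/4)²/(7/2) = 1849/56
175/8 < 1849/56 → triangular
v_peak = √(175/8·7/2) = √(1225/16) = 35/4
t_a = (35/4)/(7/2) = 5/2; t_c = 0
T = 2·5/2 = 5

t_a=5/2 t_c=0 v_peak=35/4 T=5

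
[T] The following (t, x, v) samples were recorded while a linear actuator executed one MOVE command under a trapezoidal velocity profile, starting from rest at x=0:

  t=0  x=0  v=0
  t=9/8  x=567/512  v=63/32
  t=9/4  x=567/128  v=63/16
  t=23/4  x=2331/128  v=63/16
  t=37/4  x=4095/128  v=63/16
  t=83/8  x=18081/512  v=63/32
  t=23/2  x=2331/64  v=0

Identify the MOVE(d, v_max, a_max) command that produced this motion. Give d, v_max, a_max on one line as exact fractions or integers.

d=2331/64 v_max=63/16 a_max=7/4

final state: t=23/2, x=2331/64, v=0 → d = 2331/64
a_max = (63/32−0)/(9/8−0) = 7/4
max v = 63/16 over t∈[9/4,37/4] → v_max = 63/16
check: 63/16·(9/4+7) = 2331/64 ✓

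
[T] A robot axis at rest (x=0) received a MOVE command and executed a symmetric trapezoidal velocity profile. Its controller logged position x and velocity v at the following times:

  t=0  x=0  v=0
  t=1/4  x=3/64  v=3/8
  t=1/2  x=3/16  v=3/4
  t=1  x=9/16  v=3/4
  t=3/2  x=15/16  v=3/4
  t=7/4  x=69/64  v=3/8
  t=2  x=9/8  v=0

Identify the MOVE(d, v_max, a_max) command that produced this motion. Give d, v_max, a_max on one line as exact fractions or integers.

final state: t=2, x=9/8, v=0 → d = 9/8
a_max = (3/8−0)/(1/4−0) = 3/2
max v = 3/4 over t∈[1/2,3/2] → v_max = 3/4
check: 3/4·(1/2+1) = 9/8 ✓

d=9/8 v_max=3/4 a_max=3/2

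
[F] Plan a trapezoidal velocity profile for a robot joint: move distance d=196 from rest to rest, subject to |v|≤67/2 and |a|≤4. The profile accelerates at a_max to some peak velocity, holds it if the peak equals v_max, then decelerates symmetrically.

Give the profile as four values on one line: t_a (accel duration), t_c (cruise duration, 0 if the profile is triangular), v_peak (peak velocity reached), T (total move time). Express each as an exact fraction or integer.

t_a=7 t_c=0 v_peak=28 T=14

(v_max)²/a_max = (67/2)²/4 = 4489/16
196 < 4489/16 → triangular
v_peak = √(196·4) = √784 = 28
t_a = 28/4 = 7; t_c = 0
T = 2·7 = 14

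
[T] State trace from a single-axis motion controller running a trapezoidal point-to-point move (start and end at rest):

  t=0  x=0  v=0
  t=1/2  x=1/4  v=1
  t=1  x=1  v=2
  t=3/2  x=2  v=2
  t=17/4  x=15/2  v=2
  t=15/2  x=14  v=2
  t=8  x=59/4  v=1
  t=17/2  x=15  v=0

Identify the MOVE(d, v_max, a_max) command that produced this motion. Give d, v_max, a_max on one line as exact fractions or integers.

final state: t=17/2, x=15, v=0 → d = 15
a_max = (1−0)/(1/2−0) = 2
max v = 2 over t∈[1,15/2] → v_max = 2
check: 2·(1+13/2) = 15 ✓

d=15 v_max=2 a_max=2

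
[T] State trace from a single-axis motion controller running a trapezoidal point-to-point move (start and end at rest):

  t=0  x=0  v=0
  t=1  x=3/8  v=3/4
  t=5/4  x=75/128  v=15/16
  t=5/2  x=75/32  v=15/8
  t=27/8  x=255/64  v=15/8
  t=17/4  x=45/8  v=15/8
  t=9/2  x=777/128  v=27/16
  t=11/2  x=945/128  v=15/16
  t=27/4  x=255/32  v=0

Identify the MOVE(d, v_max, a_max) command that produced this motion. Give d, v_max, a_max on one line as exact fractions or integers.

final state: t=27/4, x=255/32, v=0 → d = 255/32
a_max = (3/4−0)/(1−0) = 3/4
max v = 15/8 over t∈[5/2,17/4] → v_max = 15/8
check: 15/8·(5/2+7/4) = 255/32 ✓

d=255/32 v_max=15/8 a_max=3/4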